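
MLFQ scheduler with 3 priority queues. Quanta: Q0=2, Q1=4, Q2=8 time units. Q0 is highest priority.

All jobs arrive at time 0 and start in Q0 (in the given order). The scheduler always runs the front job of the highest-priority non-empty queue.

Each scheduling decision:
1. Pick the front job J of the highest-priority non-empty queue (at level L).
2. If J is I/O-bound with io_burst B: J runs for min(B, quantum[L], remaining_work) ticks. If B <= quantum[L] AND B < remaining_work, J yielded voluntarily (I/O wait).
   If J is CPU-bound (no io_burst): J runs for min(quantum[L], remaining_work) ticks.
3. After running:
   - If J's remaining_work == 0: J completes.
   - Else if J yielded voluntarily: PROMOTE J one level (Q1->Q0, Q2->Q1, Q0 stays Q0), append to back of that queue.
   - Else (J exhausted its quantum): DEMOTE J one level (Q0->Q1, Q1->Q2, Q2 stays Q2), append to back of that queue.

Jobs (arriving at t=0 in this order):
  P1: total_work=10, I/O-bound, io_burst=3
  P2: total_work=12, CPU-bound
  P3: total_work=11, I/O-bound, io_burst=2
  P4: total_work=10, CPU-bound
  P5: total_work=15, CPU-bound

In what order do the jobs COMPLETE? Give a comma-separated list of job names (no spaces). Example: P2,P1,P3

t=0-2: P1@Q0 runs 2, rem=8, quantum used, demote→Q1. Q0=[P2,P3,P4,P5] Q1=[P1] Q2=[]
t=2-4: P2@Q0 runs 2, rem=10, quantum used, demote→Q1. Q0=[P3,P4,P5] Q1=[P1,P2] Q2=[]
t=4-6: P3@Q0 runs 2, rem=9, I/O yield, promote→Q0. Q0=[P4,P5,P3] Q1=[P1,P2] Q2=[]
t=6-8: P4@Q0 runs 2, rem=8, quantum used, demote→Q1. Q0=[P5,P3] Q1=[P1,P2,P4] Q2=[]
t=8-10: P5@Q0 runs 2, rem=13, quantum used, demote→Q1. Q0=[P3] Q1=[P1,P2,P4,P5] Q2=[]
t=10-12: P3@Q0 runs 2, rem=7, I/O yield, promote→Q0. Q0=[P3] Q1=[P1,P2,P4,P5] Q2=[]
t=12-14: P3@Q0 runs 2, rem=5, I/O yield, promote→Q0. Q0=[P3] Q1=[P1,P2,P4,P5] Q2=[]
t=14-16: P3@Q0 runs 2, rem=3, I/O yield, promote→Q0. Q0=[P3] Q1=[P1,P2,P4,P5] Q2=[]
t=16-18: P3@Q0 runs 2, rem=1, I/O yield, promote→Q0. Q0=[P3] Q1=[P1,P2,P4,P5] Q2=[]
t=18-19: P3@Q0 runs 1, rem=0, completes. Q0=[] Q1=[P1,P2,P4,P5] Q2=[]
t=19-22: P1@Q1 runs 3, rem=5, I/O yield, promote→Q0. Q0=[P1] Q1=[P2,P4,P5] Q2=[]
t=22-24: P1@Q0 runs 2, rem=3, quantum used, demote→Q1. Q0=[] Q1=[P2,P4,P5,P1] Q2=[]
t=24-28: P2@Q1 runs 4, rem=6, quantum used, demote→Q2. Q0=[] Q1=[P4,P5,P1] Q2=[P2]
t=28-32: P4@Q1 runs 4, rem=4, quantum used, demote→Q2. Q0=[] Q1=[P5,P1] Q2=[P2,P4]
t=32-36: P5@Q1 runs 4, rem=9, quantum used, demote→Q2. Q0=[] Q1=[P1] Q2=[P2,P4,P5]
t=36-39: P1@Q1 runs 3, rem=0, completes. Q0=[] Q1=[] Q2=[P2,P4,P5]
t=39-45: P2@Q2 runs 6, rem=0, completes. Q0=[] Q1=[] Q2=[P4,P5]
t=45-49: P4@Q2 runs 4, rem=0, completes. Q0=[] Q1=[] Q2=[P5]
t=49-57: P5@Q2 runs 8, rem=1, quantum used, demote→Q2. Q0=[] Q1=[] Q2=[P5]
t=57-58: P5@Q2 runs 1, rem=0, completes. Q0=[] Q1=[] Q2=[]

Answer: P3,P1,P2,P4,P5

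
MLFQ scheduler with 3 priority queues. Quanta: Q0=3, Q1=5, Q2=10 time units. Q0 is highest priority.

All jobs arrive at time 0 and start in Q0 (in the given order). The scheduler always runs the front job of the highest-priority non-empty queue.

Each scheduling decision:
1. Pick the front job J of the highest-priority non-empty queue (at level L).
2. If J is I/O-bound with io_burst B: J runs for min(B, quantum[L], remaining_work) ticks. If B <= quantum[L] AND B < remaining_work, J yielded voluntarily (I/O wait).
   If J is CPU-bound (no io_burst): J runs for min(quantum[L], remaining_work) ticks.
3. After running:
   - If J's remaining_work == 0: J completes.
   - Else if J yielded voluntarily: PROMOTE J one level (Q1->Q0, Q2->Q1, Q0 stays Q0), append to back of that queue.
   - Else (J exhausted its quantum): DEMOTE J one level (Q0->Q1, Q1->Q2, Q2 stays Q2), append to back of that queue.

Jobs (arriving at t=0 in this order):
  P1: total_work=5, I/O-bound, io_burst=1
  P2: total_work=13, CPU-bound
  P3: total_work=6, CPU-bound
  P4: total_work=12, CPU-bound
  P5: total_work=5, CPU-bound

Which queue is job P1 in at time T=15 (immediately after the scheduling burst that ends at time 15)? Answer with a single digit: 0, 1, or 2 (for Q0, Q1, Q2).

t=0-1: P1@Q0 runs 1, rem=4, I/O yield, promote→Q0. Q0=[P2,P3,P4,P5,P1] Q1=[] Q2=[]
t=1-4: P2@Q0 runs 3, rem=10, quantum used, demote→Q1. Q0=[P3,P4,P5,P1] Q1=[P2] Q2=[]
t=4-7: P3@Q0 runs 3, rem=3, quantum used, demote→Q1. Q0=[P4,P5,P1] Q1=[P2,P3] Q2=[]
t=7-10: P4@Q0 runs 3, rem=9, quantum used, demote→Q1. Q0=[P5,P1] Q1=[P2,P3,P4] Q2=[]
t=10-13: P5@Q0 runs 3, rem=2, quantum used, demote→Q1. Q0=[P1] Q1=[P2,P3,P4,P5] Q2=[]
t=13-14: P1@Q0 runs 1, rem=3, I/O yield, promote→Q0. Q0=[P1] Q1=[P2,P3,P4,P5] Q2=[]
t=14-15: P1@Q0 runs 1, rem=2, I/O yield, promote→Q0. Q0=[P1] Q1=[P2,P3,P4,P5] Q2=[]
t=15-16: P1@Q0 runs 1, rem=1, I/O yield, promote→Q0. Q0=[P1] Q1=[P2,P3,P4,P5] Q2=[]
t=16-17: P1@Q0 runs 1, rem=0, completes. Q0=[] Q1=[P2,P3,P4,P5] Q2=[]
t=17-22: P2@Q1 runs 5, rem=5, quantum used, demote→Q2. Q0=[] Q1=[P3,P4,P5] Q2=[P2]
t=22-25: P3@Q1 runs 3, rem=0, completes. Q0=[] Q1=[P4,P5] Q2=[P2]
t=25-30: P4@Q1 runs 5, rem=4, quantum used, demote→Q2. Q0=[] Q1=[P5] Q2=[P2,P4]
t=30-32: P5@Q1 runs 2, rem=0, completes. Q0=[] Q1=[] Q2=[P2,P4]
t=32-37: P2@Q2 runs 5, rem=0, completes. Q0=[] Q1=[] Q2=[P4]
t=37-41: P4@Q2 runs 4, rem=0, completes. Q0=[] Q1=[] Q2=[]

Answer: 0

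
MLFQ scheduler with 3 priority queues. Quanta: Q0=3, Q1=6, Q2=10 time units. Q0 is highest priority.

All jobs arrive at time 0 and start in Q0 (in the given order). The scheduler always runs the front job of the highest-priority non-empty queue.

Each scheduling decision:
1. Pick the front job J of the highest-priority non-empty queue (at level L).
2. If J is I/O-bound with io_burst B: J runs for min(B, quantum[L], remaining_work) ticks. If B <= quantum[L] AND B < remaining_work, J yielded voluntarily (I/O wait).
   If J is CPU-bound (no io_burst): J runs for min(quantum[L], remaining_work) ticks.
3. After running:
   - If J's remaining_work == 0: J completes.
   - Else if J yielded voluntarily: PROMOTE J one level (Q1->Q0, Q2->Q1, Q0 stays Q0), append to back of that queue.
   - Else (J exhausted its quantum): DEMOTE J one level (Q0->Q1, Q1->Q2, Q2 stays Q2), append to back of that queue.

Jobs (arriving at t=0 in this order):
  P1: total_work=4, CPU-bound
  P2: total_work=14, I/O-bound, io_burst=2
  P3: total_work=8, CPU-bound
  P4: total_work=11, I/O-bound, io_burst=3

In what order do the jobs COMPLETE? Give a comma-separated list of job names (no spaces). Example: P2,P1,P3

Answer: P4,P2,P1,P3

Derivation:
t=0-3: P1@Q0 runs 3, rem=1, quantum used, demote→Q1. Q0=[P2,P3,P4] Q1=[P1] Q2=[]
t=3-5: P2@Q0 runs 2, rem=12, I/O yield, promote→Q0. Q0=[P3,P4,P2] Q1=[P1] Q2=[]
t=5-8: P3@Q0 runs 3, rem=5, quantum used, demote→Q1. Q0=[P4,P2] Q1=[P1,P3] Q2=[]
t=8-11: P4@Q0 runs 3, rem=8, I/O yield, promote→Q0. Q0=[P2,P4] Q1=[P1,P3] Q2=[]
t=11-13: P2@Q0 runs 2, rem=10, I/O yield, promote→Q0. Q0=[P4,P2] Q1=[P1,P3] Q2=[]
t=13-16: P4@Q0 runs 3, rem=5, I/O yield, promote→Q0. Q0=[P2,P4] Q1=[P1,P3] Q2=[]
t=16-18: P2@Q0 runs 2, rem=8, I/O yield, promote→Q0. Q0=[P4,P2] Q1=[P1,P3] Q2=[]
t=18-21: P4@Q0 runs 3, rem=2, I/O yield, promote→Q0. Q0=[P2,P4] Q1=[P1,P3] Q2=[]
t=21-23: P2@Q0 runs 2, rem=6, I/O yield, promote→Q0. Q0=[P4,P2] Q1=[P1,P3] Q2=[]
t=23-25: P4@Q0 runs 2, rem=0, completes. Q0=[P2] Q1=[P1,P3] Q2=[]
t=25-27: P2@Q0 runs 2, rem=4, I/O yield, promote→Q0. Q0=[P2] Q1=[P1,P3] Q2=[]
t=27-29: P2@Q0 runs 2, rem=2, I/O yield, promote→Q0. Q0=[P2] Q1=[P1,P3] Q2=[]
t=29-31: P2@Q0 runs 2, rem=0, completes. Q0=[] Q1=[P1,P3] Q2=[]
t=31-32: P1@Q1 runs 1, rem=0, completes. Q0=[] Q1=[P3] Q2=[]
t=32-37: P3@Q1 runs 5, rem=0, completes. Q0=[] Q1=[] Q2=[]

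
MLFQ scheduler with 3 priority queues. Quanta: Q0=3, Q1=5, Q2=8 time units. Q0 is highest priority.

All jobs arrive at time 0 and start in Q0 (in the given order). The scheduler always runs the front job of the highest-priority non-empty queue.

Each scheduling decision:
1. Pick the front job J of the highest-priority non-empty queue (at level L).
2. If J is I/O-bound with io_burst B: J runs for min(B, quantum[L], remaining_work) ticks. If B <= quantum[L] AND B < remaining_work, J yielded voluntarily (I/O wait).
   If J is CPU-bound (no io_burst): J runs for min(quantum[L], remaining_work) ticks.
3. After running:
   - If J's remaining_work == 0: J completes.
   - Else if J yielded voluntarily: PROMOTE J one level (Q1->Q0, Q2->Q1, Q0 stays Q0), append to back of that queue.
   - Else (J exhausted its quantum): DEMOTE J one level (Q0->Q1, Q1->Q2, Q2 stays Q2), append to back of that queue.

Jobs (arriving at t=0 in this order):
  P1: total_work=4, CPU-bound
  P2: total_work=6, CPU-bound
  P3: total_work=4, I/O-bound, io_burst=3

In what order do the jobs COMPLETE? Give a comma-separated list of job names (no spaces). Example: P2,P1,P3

Answer: P3,P1,P2

Derivation:
t=0-3: P1@Q0 runs 3, rem=1, quantum used, demote→Q1. Q0=[P2,P3] Q1=[P1] Q2=[]
t=3-6: P2@Q0 runs 3, rem=3, quantum used, demote→Q1. Q0=[P3] Q1=[P1,P2] Q2=[]
t=6-9: P3@Q0 runs 3, rem=1, I/O yield, promote→Q0. Q0=[P3] Q1=[P1,P2] Q2=[]
t=9-10: P3@Q0 runs 1, rem=0, completes. Q0=[] Q1=[P1,P2] Q2=[]
t=10-11: P1@Q1 runs 1, rem=0, completes. Q0=[] Q1=[P2] Q2=[]
t=11-14: P2@Q1 runs 3, rem=0, completes. Q0=[] Q1=[] Q2=[]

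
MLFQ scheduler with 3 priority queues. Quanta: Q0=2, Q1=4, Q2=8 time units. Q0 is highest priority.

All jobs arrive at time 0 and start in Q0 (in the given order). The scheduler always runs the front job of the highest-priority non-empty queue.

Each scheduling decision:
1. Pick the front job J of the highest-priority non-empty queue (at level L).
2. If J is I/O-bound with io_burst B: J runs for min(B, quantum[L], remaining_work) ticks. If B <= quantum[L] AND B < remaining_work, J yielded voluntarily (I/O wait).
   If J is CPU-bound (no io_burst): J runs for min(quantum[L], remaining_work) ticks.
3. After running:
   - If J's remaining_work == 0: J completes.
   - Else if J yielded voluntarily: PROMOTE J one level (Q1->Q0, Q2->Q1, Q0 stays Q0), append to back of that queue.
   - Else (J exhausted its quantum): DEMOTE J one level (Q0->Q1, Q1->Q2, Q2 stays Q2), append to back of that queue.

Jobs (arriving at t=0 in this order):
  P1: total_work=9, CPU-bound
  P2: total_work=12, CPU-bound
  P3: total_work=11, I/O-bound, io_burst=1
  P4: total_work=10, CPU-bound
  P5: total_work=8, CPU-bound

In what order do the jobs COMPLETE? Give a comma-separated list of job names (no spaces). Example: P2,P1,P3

t=0-2: P1@Q0 runs 2, rem=7, quantum used, demote→Q1. Q0=[P2,P3,P4,P5] Q1=[P1] Q2=[]
t=2-4: P2@Q0 runs 2, rem=10, quantum used, demote→Q1. Q0=[P3,P4,P5] Q1=[P1,P2] Q2=[]
t=4-5: P3@Q0 runs 1, rem=10, I/O yield, promote→Q0. Q0=[P4,P5,P3] Q1=[P1,P2] Q2=[]
t=5-7: P4@Q0 runs 2, rem=8, quantum used, demote→Q1. Q0=[P5,P3] Q1=[P1,P2,P4] Q2=[]
t=7-9: P5@Q0 runs 2, rem=6, quantum used, demote→Q1. Q0=[P3] Q1=[P1,P2,P4,P5] Q2=[]
t=9-10: P3@Q0 runs 1, rem=9, I/O yield, promote→Q0. Q0=[P3] Q1=[P1,P2,P4,P5] Q2=[]
t=10-11: P3@Q0 runs 1, rem=8, I/O yield, promote→Q0. Q0=[P3] Q1=[P1,P2,P4,P5] Q2=[]
t=11-12: P3@Q0 runs 1, rem=7, I/O yield, promote→Q0. Q0=[P3] Q1=[P1,P2,P4,P5] Q2=[]
t=12-13: P3@Q0 runs 1, rem=6, I/O yield, promote→Q0. Q0=[P3] Q1=[P1,P2,P4,P5] Q2=[]
t=13-14: P3@Q0 runs 1, rem=5, I/O yield, promote→Q0. Q0=[P3] Q1=[P1,P2,P4,P5] Q2=[]
t=14-15: P3@Q0 runs 1, rem=4, I/O yield, promote→Q0. Q0=[P3] Q1=[P1,P2,P4,P5] Q2=[]
t=15-16: P3@Q0 runs 1, rem=3, I/O yield, promote→Q0. Q0=[P3] Q1=[P1,P2,P4,P5] Q2=[]
t=16-17: P3@Q0 runs 1, rem=2, I/O yield, promote→Q0. Q0=[P3] Q1=[P1,P2,P4,P5] Q2=[]
t=17-18: P3@Q0 runs 1, rem=1, I/O yield, promote→Q0. Q0=[P3] Q1=[P1,P2,P4,P5] Q2=[]
t=18-19: P3@Q0 runs 1, rem=0, completes. Q0=[] Q1=[P1,P2,P4,P5] Q2=[]
t=19-23: P1@Q1 runs 4, rem=3, quantum used, demote→Q2. Q0=[] Q1=[P2,P4,P5] Q2=[P1]
t=23-27: P2@Q1 runs 4, rem=6, quantum used, demote→Q2. Q0=[] Q1=[P4,P5] Q2=[P1,P2]
t=27-31: P4@Q1 runs 4, rem=4, quantum used, demote→Q2. Q0=[] Q1=[P5] Q2=[P1,P2,P4]
t=31-35: P5@Q1 runs 4, rem=2, quantum used, demote→Q2. Q0=[] Q1=[] Q2=[P1,P2,P4,P5]
t=35-38: P1@Q2 runs 3, rem=0, completes. Q0=[] Q1=[] Q2=[P2,P4,P5]
t=38-44: P2@Q2 runs 6, rem=0, completes. Q0=[] Q1=[] Q2=[P4,P5]
t=44-48: P4@Q2 runs 4, rem=0, completes. Q0=[] Q1=[] Q2=[P5]
t=48-50: P5@Q2 runs 2, rem=0, completes. Q0=[] Q1=[] Q2=[]

Answer: P3,P1,P2,P4,P5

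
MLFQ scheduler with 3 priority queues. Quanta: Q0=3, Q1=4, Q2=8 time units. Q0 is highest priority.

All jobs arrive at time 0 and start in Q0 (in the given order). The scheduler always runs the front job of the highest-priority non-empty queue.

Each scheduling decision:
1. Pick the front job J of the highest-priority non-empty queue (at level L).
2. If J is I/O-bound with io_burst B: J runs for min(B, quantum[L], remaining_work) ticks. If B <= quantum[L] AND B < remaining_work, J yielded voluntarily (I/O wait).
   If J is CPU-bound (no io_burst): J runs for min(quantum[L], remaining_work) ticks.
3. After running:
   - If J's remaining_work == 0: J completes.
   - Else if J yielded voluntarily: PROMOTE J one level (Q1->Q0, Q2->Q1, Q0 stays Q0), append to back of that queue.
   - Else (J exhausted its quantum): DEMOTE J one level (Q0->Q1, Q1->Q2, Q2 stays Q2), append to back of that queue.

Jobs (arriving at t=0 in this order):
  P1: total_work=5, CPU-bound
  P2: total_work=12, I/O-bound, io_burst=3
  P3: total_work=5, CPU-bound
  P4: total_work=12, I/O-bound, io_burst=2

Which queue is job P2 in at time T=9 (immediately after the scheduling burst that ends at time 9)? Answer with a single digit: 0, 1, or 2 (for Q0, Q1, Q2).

Answer: 0

Derivation:
t=0-3: P1@Q0 runs 3, rem=2, quantum used, demote→Q1. Q0=[P2,P3,P4] Q1=[P1] Q2=[]
t=3-6: P2@Q0 runs 3, rem=9, I/O yield, promote→Q0. Q0=[P3,P4,P2] Q1=[P1] Q2=[]
t=6-9: P3@Q0 runs 3, rem=2, quantum used, demote→Q1. Q0=[P4,P2] Q1=[P1,P3] Q2=[]
t=9-11: P4@Q0 runs 2, rem=10, I/O yield, promote→Q0. Q0=[P2,P4] Q1=[P1,P3] Q2=[]
t=11-14: P2@Q0 runs 3, rem=6, I/O yield, promote→Q0. Q0=[P4,P2] Q1=[P1,P3] Q2=[]
t=14-16: P4@Q0 runs 2, rem=8, I/O yield, promote→Q0. Q0=[P2,P4] Q1=[P1,P3] Q2=[]
t=16-19: P2@Q0 runs 3, rem=3, I/O yield, promote→Q0. Q0=[P4,P2] Q1=[P1,P3] Q2=[]
t=19-21: P4@Q0 runs 2, rem=6, I/O yield, promote→Q0. Q0=[P2,P4] Q1=[P1,P3] Q2=[]
t=21-24: P2@Q0 runs 3, rem=0, completes. Q0=[P4] Q1=[P1,P3] Q2=[]
t=24-26: P4@Q0 runs 2, rem=4, I/O yield, promote→Q0. Q0=[P4] Q1=[P1,P3] Q2=[]
t=26-28: P4@Q0 runs 2, rem=2, I/O yield, promote→Q0. Q0=[P4] Q1=[P1,P3] Q2=[]
t=28-30: P4@Q0 runs 2, rem=0, completes. Q0=[] Q1=[P1,P3] Q2=[]
t=30-32: P1@Q1 runs 2, rem=0, completes. Q0=[] Q1=[P3] Q2=[]
t=32-34: P3@Q1 runs 2, rem=0, completes. Q0=[] Q1=[] Q2=[]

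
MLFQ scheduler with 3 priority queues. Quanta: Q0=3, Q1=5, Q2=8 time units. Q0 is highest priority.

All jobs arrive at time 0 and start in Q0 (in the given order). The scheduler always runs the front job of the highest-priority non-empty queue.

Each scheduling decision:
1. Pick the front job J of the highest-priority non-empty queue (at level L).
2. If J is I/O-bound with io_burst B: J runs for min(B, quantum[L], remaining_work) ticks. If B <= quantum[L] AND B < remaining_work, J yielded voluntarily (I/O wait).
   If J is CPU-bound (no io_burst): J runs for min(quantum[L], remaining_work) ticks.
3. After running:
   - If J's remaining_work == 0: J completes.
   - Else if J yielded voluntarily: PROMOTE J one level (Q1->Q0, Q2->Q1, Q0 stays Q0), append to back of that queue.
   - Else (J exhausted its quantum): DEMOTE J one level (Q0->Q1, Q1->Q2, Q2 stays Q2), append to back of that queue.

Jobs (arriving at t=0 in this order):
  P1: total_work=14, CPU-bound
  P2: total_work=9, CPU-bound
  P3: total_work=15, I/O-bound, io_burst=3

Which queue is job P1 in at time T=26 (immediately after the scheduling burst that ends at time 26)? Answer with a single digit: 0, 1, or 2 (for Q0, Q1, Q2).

t=0-3: P1@Q0 runs 3, rem=11, quantum used, demote→Q1. Q0=[P2,P3] Q1=[P1] Q2=[]
t=3-6: P2@Q0 runs 3, rem=6, quantum used, demote→Q1. Q0=[P3] Q1=[P1,P2] Q2=[]
t=6-9: P3@Q0 runs 3, rem=12, I/O yield, promote→Q0. Q0=[P3] Q1=[P1,P2] Q2=[]
t=9-12: P3@Q0 runs 3, rem=9, I/O yield, promote→Q0. Q0=[P3] Q1=[P1,P2] Q2=[]
t=12-15: P3@Q0 runs 3, rem=6, I/O yield, promote→Q0. Q0=[P3] Q1=[P1,P2] Q2=[]
t=15-18: P3@Q0 runs 3, rem=3, I/O yield, promote→Q0. Q0=[P3] Q1=[P1,P2] Q2=[]
t=18-21: P3@Q0 runs 3, rem=0, completes. Q0=[] Q1=[P1,P2] Q2=[]
t=21-26: P1@Q1 runs 5, rem=6, quantum used, demote→Q2. Q0=[] Q1=[P2] Q2=[P1]
t=26-31: P2@Q1 runs 5, rem=1, quantum used, demote→Q2. Q0=[] Q1=[] Q2=[P1,P2]
t=31-37: P1@Q2 runs 6, rem=0, completes. Q0=[] Q1=[] Q2=[P2]
t=37-38: P2@Q2 runs 1, rem=0, completes. Q0=[] Q1=[] Q2=[]

Answer: 2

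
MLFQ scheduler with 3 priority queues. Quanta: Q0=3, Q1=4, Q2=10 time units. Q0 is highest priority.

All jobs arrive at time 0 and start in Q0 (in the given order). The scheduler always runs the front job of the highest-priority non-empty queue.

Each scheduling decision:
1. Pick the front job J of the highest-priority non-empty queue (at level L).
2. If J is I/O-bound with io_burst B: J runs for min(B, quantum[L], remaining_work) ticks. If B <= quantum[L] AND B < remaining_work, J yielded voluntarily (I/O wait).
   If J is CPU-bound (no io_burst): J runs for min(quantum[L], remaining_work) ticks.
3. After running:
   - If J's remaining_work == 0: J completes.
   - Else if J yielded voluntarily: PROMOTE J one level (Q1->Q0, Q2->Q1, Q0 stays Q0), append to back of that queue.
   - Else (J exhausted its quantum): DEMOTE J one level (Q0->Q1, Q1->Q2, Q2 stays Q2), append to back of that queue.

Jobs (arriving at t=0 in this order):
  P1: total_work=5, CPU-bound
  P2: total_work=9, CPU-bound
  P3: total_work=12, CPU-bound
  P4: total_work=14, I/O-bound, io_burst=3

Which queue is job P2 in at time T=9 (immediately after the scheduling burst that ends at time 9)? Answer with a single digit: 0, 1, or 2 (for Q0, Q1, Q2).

t=0-3: P1@Q0 runs 3, rem=2, quantum used, demote→Q1. Q0=[P2,P3,P4] Q1=[P1] Q2=[]
t=3-6: P2@Q0 runs 3, rem=6, quantum used, demote→Q1. Q0=[P3,P4] Q1=[P1,P2] Q2=[]
t=6-9: P3@Q0 runs 3, rem=9, quantum used, demote→Q1. Q0=[P4] Q1=[P1,P2,P3] Q2=[]
t=9-12: P4@Q0 runs 3, rem=11, I/O yield, promote→Q0. Q0=[P4] Q1=[P1,P2,P3] Q2=[]
t=12-15: P4@Q0 runs 3, rem=8, I/O yield, promote→Q0. Q0=[P4] Q1=[P1,P2,P3] Q2=[]
t=15-18: P4@Q0 runs 3, rem=5, I/O yield, promote→Q0. Q0=[P4] Q1=[P1,P2,P3] Q2=[]
t=18-21: P4@Q0 runs 3, rem=2, I/O yield, promote→Q0. Q0=[P4] Q1=[P1,P2,P3] Q2=[]
t=21-23: P4@Q0 runs 2, rem=0, completes. Q0=[] Q1=[P1,P2,P3] Q2=[]
t=23-25: P1@Q1 runs 2, rem=0, completes. Q0=[] Q1=[P2,P3] Q2=[]
t=25-29: P2@Q1 runs 4, rem=2, quantum used, demote→Q2. Q0=[] Q1=[P3] Q2=[P2]
t=29-33: P3@Q1 runs 4, rem=5, quantum used, demote→Q2. Q0=[] Q1=[] Q2=[P2,P3]
t=33-35: P2@Q2 runs 2, rem=0, completes. Q0=[] Q1=[] Q2=[P3]
t=35-40: P3@Q2 runs 5, rem=0, completes. Q0=[] Q1=[] Q2=[]

Answer: 1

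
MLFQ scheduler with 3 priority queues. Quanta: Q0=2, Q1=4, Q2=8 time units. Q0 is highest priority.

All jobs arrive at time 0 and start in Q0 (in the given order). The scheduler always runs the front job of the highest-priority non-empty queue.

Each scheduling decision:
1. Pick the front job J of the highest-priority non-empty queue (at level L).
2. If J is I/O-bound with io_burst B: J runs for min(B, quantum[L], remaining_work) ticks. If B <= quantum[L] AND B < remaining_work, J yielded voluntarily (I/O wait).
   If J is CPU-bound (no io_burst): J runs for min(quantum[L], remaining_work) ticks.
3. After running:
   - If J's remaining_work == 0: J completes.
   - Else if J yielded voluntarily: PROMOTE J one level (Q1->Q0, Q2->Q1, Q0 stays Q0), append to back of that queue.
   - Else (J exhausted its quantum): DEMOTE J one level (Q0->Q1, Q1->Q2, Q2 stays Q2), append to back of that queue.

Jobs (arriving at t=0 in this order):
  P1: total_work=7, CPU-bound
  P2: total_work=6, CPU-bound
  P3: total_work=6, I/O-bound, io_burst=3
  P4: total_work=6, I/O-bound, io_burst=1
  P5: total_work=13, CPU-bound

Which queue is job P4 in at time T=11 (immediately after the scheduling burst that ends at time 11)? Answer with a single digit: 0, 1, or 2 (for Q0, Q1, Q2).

Answer: 0

Derivation:
t=0-2: P1@Q0 runs 2, rem=5, quantum used, demote→Q1. Q0=[P2,P3,P4,P5] Q1=[P1] Q2=[]
t=2-4: P2@Q0 runs 2, rem=4, quantum used, demote→Q1. Q0=[P3,P4,P5] Q1=[P1,P2] Q2=[]
t=4-6: P3@Q0 runs 2, rem=4, quantum used, demote→Q1. Q0=[P4,P5] Q1=[P1,P2,P3] Q2=[]
t=6-7: P4@Q0 runs 1, rem=5, I/O yield, promote→Q0. Q0=[P5,P4] Q1=[P1,P2,P3] Q2=[]
t=7-9: P5@Q0 runs 2, rem=11, quantum used, demote→Q1. Q0=[P4] Q1=[P1,P2,P3,P5] Q2=[]
t=9-10: P4@Q0 runs 1, rem=4, I/O yield, promote→Q0. Q0=[P4] Q1=[P1,P2,P3,P5] Q2=[]
t=10-11: P4@Q0 runs 1, rem=3, I/O yield, promote→Q0. Q0=[P4] Q1=[P1,P2,P3,P5] Q2=[]
t=11-12: P4@Q0 runs 1, rem=2, I/O yield, promote→Q0. Q0=[P4] Q1=[P1,P2,P3,P5] Q2=[]
t=12-13: P4@Q0 runs 1, rem=1, I/O yield, promote→Q0. Q0=[P4] Q1=[P1,P2,P3,P5] Q2=[]
t=13-14: P4@Q0 runs 1, rem=0, completes. Q0=[] Q1=[P1,P2,P3,P5] Q2=[]
t=14-18: P1@Q1 runs 4, rem=1, quantum used, demote→Q2. Q0=[] Q1=[P2,P3,P5] Q2=[P1]
t=18-22: P2@Q1 runs 4, rem=0, completes. Q0=[] Q1=[P3,P5] Q2=[P1]
t=22-25: P3@Q1 runs 3, rem=1, I/O yield, promote→Q0. Q0=[P3] Q1=[P5] Q2=[P1]
t=25-26: P3@Q0 runs 1, rem=0, completes. Q0=[] Q1=[P5] Q2=[P1]
t=26-30: P5@Q1 runs 4, rem=7, quantum used, demote→Q2. Q0=[] Q1=[] Q2=[P1,P5]
t=30-31: P1@Q2 runs 1, rem=0, completes. Q0=[] Q1=[] Q2=[P5]
t=31-38: P5@Q2 runs 7, rem=0, completes. Q0=[] Q1=[] Q2=[]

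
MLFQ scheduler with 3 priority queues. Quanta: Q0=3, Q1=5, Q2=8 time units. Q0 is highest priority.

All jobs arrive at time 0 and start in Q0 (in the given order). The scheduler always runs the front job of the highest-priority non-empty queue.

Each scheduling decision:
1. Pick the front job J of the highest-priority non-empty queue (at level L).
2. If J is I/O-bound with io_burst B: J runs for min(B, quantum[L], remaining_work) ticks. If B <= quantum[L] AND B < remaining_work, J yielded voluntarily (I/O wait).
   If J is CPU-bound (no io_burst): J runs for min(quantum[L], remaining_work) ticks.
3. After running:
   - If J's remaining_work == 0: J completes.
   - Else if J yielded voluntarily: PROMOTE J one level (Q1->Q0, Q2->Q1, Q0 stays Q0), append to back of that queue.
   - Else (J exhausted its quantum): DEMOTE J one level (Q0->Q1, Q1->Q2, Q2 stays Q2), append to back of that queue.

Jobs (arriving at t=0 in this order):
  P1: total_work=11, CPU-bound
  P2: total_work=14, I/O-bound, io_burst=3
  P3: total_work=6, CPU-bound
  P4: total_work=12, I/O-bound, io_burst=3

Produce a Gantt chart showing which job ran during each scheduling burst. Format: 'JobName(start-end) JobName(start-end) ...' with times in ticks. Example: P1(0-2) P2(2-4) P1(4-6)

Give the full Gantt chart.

Answer: P1(0-3) P2(3-6) P3(6-9) P4(9-12) P2(12-15) P4(15-18) P2(18-21) P4(21-24) P2(24-27) P4(27-30) P2(30-32) P1(32-37) P3(37-40) P1(40-43)

Derivation:
t=0-3: P1@Q0 runs 3, rem=8, quantum used, demote→Q1. Q0=[P2,P3,P4] Q1=[P1] Q2=[]
t=3-6: P2@Q0 runs 3, rem=11, I/O yield, promote→Q0. Q0=[P3,P4,P2] Q1=[P1] Q2=[]
t=6-9: P3@Q0 runs 3, rem=3, quantum used, demote→Q1. Q0=[P4,P2] Q1=[P1,P3] Q2=[]
t=9-12: P4@Q0 runs 3, rem=9, I/O yield, promote→Q0. Q0=[P2,P4] Q1=[P1,P3] Q2=[]
t=12-15: P2@Q0 runs 3, rem=8, I/O yield, promote→Q0. Q0=[P4,P2] Q1=[P1,P3] Q2=[]
t=15-18: P4@Q0 runs 3, rem=6, I/O yield, promote→Q0. Q0=[P2,P4] Q1=[P1,P3] Q2=[]
t=18-21: P2@Q0 runs 3, rem=5, I/O yield, promote→Q0. Q0=[P4,P2] Q1=[P1,P3] Q2=[]
t=21-24: P4@Q0 runs 3, rem=3, I/O yield, promote→Q0. Q0=[P2,P4] Q1=[P1,P3] Q2=[]
t=24-27: P2@Q0 runs 3, rem=2, I/O yield, promote→Q0. Q0=[P4,P2] Q1=[P1,P3] Q2=[]
t=27-30: P4@Q0 runs 3, rem=0, completes. Q0=[P2] Q1=[P1,P3] Q2=[]
t=30-32: P2@Q0 runs 2, rem=0, completes. Q0=[] Q1=[P1,P3] Q2=[]
t=32-37: P1@Q1 runs 5, rem=3, quantum used, demote→Q2. Q0=[] Q1=[P3] Q2=[P1]
t=37-40: P3@Q1 runs 3, rem=0, completes. Q0=[] Q1=[] Q2=[P1]
t=40-43: P1@Q2 runs 3, rem=0, completes. Q0=[] Q1=[] Q2=[]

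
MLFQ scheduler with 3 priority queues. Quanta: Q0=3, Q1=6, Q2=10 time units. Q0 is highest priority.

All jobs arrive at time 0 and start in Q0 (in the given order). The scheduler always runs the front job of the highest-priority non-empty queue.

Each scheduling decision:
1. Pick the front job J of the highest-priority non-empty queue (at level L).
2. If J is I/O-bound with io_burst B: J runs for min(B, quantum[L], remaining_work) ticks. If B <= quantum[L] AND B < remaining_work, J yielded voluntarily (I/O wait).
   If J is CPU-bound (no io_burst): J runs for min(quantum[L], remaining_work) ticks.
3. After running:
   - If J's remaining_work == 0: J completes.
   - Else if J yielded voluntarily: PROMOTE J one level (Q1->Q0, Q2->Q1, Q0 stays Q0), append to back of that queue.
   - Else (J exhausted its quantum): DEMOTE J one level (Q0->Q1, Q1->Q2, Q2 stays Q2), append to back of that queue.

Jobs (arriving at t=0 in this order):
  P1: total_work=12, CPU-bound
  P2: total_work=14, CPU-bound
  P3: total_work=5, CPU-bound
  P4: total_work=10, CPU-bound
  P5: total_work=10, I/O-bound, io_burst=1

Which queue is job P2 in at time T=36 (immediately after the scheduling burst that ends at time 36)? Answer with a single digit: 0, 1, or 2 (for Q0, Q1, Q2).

Answer: 2

Derivation:
t=0-3: P1@Q0 runs 3, rem=9, quantum used, demote→Q1. Q0=[P2,P3,P4,P5] Q1=[P1] Q2=[]
t=3-6: P2@Q0 runs 3, rem=11, quantum used, demote→Q1. Q0=[P3,P4,P5] Q1=[P1,P2] Q2=[]
t=6-9: P3@Q0 runs 3, rem=2, quantum used, demote→Q1. Q0=[P4,P5] Q1=[P1,P2,P3] Q2=[]
t=9-12: P4@Q0 runs 3, rem=7, quantum used, demote→Q1. Q0=[P5] Q1=[P1,P2,P3,P4] Q2=[]
t=12-13: P5@Q0 runs 1, rem=9, I/O yield, promote→Q0. Q0=[P5] Q1=[P1,P2,P3,P4] Q2=[]
t=13-14: P5@Q0 runs 1, rem=8, I/O yield, promote→Q0. Q0=[P5] Q1=[P1,P2,P3,P4] Q2=[]
t=14-15: P5@Q0 runs 1, rem=7, I/O yield, promote→Q0. Q0=[P5] Q1=[P1,P2,P3,P4] Q2=[]
t=15-16: P5@Q0 runs 1, rem=6, I/O yield, promote→Q0. Q0=[P5] Q1=[P1,P2,P3,P4] Q2=[]
t=16-17: P5@Q0 runs 1, rem=5, I/O yield, promote→Q0. Q0=[P5] Q1=[P1,P2,P3,P4] Q2=[]
t=17-18: P5@Q0 runs 1, rem=4, I/O yield, promote→Q0. Q0=[P5] Q1=[P1,P2,P3,P4] Q2=[]
t=18-19: P5@Q0 runs 1, rem=3, I/O yield, promote→Q0. Q0=[P5] Q1=[P1,P2,P3,P4] Q2=[]
t=19-20: P5@Q0 runs 1, rem=2, I/O yield, promote→Q0. Q0=[P5] Q1=[P1,P2,P3,P4] Q2=[]
t=20-21: P5@Q0 runs 1, rem=1, I/O yield, promote→Q0. Q0=[P5] Q1=[P1,P2,P3,P4] Q2=[]
t=21-22: P5@Q0 runs 1, rem=0, completes. Q0=[] Q1=[P1,P2,P3,P4] Q2=[]
t=22-28: P1@Q1 runs 6, rem=3, quantum used, demote→Q2. Q0=[] Q1=[P2,P3,P4] Q2=[P1]
t=28-34: P2@Q1 runs 6, rem=5, quantum used, demote→Q2. Q0=[] Q1=[P3,P4] Q2=[P1,P2]
t=34-36: P3@Q1 runs 2, rem=0, completes. Q0=[] Q1=[P4] Q2=[P1,P2]
t=36-42: P4@Q1 runs 6, rem=1, quantum used, demote→Q2. Q0=[] Q1=[] Q2=[P1,P2,P4]
t=42-45: P1@Q2 runs 3, rem=0, completes. Q0=[] Q1=[] Q2=[P2,P4]
t=45-50: P2@Q2 runs 5, rem=0, completes. Q0=[] Q1=[] Q2=[P4]
t=50-51: P4@Q2 runs 1, rem=0, completes. Q0=[] Q1=[] Q2=[]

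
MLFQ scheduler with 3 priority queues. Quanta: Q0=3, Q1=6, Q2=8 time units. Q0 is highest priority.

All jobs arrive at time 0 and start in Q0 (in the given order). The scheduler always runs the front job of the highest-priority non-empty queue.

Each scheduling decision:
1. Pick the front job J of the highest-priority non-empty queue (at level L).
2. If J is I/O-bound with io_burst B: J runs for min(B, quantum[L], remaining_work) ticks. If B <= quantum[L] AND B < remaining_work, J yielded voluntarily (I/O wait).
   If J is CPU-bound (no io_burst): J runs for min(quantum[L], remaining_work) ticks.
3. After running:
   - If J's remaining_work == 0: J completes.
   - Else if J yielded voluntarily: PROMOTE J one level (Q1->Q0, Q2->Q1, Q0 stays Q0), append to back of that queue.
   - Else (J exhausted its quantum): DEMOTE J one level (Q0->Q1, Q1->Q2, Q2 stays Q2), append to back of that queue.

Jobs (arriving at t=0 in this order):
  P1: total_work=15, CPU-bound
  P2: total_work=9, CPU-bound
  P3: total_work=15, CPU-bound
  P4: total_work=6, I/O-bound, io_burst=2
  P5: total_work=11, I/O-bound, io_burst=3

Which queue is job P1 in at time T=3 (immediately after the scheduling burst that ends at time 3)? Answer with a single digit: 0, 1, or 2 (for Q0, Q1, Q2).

t=0-3: P1@Q0 runs 3, rem=12, quantum used, demote→Q1. Q0=[P2,P3,P4,P5] Q1=[P1] Q2=[]
t=3-6: P2@Q0 runs 3, rem=6, quantum used, demote→Q1. Q0=[P3,P4,P5] Q1=[P1,P2] Q2=[]
t=6-9: P3@Q0 runs 3, rem=12, quantum used, demote→Q1. Q0=[P4,P5] Q1=[P1,P2,P3] Q2=[]
t=9-11: P4@Q0 runs 2, rem=4, I/O yield, promote→Q0. Q0=[P5,P4] Q1=[P1,P2,P3] Q2=[]
t=11-14: P5@Q0 runs 3, rem=8, I/O yield, promote→Q0. Q0=[P4,P5] Q1=[P1,P2,P3] Q2=[]
t=14-16: P4@Q0 runs 2, rem=2, I/O yield, promote→Q0. Q0=[P5,P4] Q1=[P1,P2,P3] Q2=[]
t=16-19: P5@Q0 runs 3, rem=5, I/O yield, promote→Q0. Q0=[P4,P5] Q1=[P1,P2,P3] Q2=[]
t=19-21: P4@Q0 runs 2, rem=0, completes. Q0=[P5] Q1=[P1,P2,P3] Q2=[]
t=21-24: P5@Q0 runs 3, rem=2, I/O yield, promote→Q0. Q0=[P5] Q1=[P1,P2,P3] Q2=[]
t=24-26: P5@Q0 runs 2, rem=0, completes. Q0=[] Q1=[P1,P2,P3] Q2=[]
t=26-32: P1@Q1 runs 6, rem=6, quantum used, demote→Q2. Q0=[] Q1=[P2,P3] Q2=[P1]
t=32-38: P2@Q1 runs 6, rem=0, completes. Q0=[] Q1=[P3] Q2=[P1]
t=38-44: P3@Q1 runs 6, rem=6, quantum used, demote→Q2. Q0=[] Q1=[] Q2=[P1,P3]
t=44-50: P1@Q2 runs 6, rem=0, completes. Q0=[] Q1=[] Q2=[P3]
t=50-56: P3@Q2 runs 6, rem=0, completes. Q0=[] Q1=[] Q2=[]

Answer: 1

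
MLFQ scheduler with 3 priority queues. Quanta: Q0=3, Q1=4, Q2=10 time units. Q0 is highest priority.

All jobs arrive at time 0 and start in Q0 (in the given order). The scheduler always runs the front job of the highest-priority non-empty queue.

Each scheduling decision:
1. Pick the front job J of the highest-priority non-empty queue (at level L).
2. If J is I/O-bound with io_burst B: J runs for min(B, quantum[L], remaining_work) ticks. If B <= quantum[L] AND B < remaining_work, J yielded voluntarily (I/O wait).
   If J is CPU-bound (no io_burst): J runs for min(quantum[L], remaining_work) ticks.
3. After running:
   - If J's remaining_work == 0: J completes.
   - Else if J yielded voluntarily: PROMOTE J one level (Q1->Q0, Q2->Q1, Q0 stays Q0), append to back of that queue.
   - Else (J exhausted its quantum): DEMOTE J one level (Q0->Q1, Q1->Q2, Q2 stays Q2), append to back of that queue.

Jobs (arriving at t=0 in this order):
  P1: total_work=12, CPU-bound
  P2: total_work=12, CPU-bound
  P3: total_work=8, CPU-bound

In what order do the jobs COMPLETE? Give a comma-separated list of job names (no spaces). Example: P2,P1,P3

t=0-3: P1@Q0 runs 3, rem=9, quantum used, demote→Q1. Q0=[P2,P3] Q1=[P1] Q2=[]
t=3-6: P2@Q0 runs 3, rem=9, quantum used, demote→Q1. Q0=[P3] Q1=[P1,P2] Q2=[]
t=6-9: P3@Q0 runs 3, rem=5, quantum used, demote→Q1. Q0=[] Q1=[P1,P2,P3] Q2=[]
t=9-13: P1@Q1 runs 4, rem=5, quantum used, demote→Q2. Q0=[] Q1=[P2,P3] Q2=[P1]
t=13-17: P2@Q1 runs 4, rem=5, quantum used, demote→Q2. Q0=[] Q1=[P3] Q2=[P1,P2]
t=17-21: P3@Q1 runs 4, rem=1, quantum used, demote→Q2. Q0=[] Q1=[] Q2=[P1,P2,P3]
t=21-26: P1@Q2 runs 5, rem=0, completes. Q0=[] Q1=[] Q2=[P2,P3]
t=26-31: P2@Q2 runs 5, rem=0, completes. Q0=[] Q1=[] Q2=[P3]
t=31-32: P3@Q2 runs 1, rem=0, completes. Q0=[] Q1=[] Q2=[]

Answer: P1,P2,P3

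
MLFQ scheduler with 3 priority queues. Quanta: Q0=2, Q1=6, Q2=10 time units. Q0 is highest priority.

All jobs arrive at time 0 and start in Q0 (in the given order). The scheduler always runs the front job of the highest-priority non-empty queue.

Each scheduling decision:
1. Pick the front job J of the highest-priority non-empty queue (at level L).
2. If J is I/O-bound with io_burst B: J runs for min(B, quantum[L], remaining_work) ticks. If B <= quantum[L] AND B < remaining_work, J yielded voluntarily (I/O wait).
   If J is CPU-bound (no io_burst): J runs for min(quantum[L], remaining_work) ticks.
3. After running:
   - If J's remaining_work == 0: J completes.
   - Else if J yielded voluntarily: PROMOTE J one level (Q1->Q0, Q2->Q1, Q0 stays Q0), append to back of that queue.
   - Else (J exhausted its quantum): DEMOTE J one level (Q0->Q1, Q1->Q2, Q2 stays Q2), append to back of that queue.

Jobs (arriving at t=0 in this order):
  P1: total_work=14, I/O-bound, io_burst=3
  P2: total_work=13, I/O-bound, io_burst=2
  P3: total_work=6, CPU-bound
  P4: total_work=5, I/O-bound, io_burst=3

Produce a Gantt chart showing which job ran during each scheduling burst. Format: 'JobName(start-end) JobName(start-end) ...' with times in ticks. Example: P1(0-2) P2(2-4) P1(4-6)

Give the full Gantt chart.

t=0-2: P1@Q0 runs 2, rem=12, quantum used, demote→Q1. Q0=[P2,P3,P4] Q1=[P1] Q2=[]
t=2-4: P2@Q0 runs 2, rem=11, I/O yield, promote→Q0. Q0=[P3,P4,P2] Q1=[P1] Q2=[]
t=4-6: P3@Q0 runs 2, rem=4, quantum used, demote→Q1. Q0=[P4,P2] Q1=[P1,P3] Q2=[]
t=6-8: P4@Q0 runs 2, rem=3, quantum used, demote→Q1. Q0=[P2] Q1=[P1,P3,P4] Q2=[]
t=8-10: P2@Q0 runs 2, rem=9, I/O yield, promote→Q0. Q0=[P2] Q1=[P1,P3,P4] Q2=[]
t=10-12: P2@Q0 runs 2, rem=7, I/O yield, promote→Q0. Q0=[P2] Q1=[P1,P3,P4] Q2=[]
t=12-14: P2@Q0 runs 2, rem=5, I/O yield, promote→Q0. Q0=[P2] Q1=[P1,P3,P4] Q2=[]
t=14-16: P2@Q0 runs 2, rem=3, I/O yield, promote→Q0. Q0=[P2] Q1=[P1,P3,P4] Q2=[]
t=16-18: P2@Q0 runs 2, rem=1, I/O yield, promote→Q0. Q0=[P2] Q1=[P1,P3,P4] Q2=[]
t=18-19: P2@Q0 runs 1, rem=0, completes. Q0=[] Q1=[P1,P3,P4] Q2=[]
t=19-22: P1@Q1 runs 3, rem=9, I/O yield, promote→Q0. Q0=[P1] Q1=[P3,P4] Q2=[]
t=22-24: P1@Q0 runs 2, rem=7, quantum used, demote→Q1. Q0=[] Q1=[P3,P4,P1] Q2=[]
t=24-28: P3@Q1 runs 4, rem=0, completes. Q0=[] Q1=[P4,P1] Q2=[]
t=28-31: P4@Q1 runs 3, rem=0, completes. Q0=[] Q1=[P1] Q2=[]
t=31-34: P1@Q1 runs 3, rem=4, I/O yield, promote→Q0. Q0=[P1] Q1=[] Q2=[]
t=34-36: P1@Q0 runs 2, rem=2, quantum used, demote→Q1. Q0=[] Q1=[P1] Q2=[]
t=36-38: P1@Q1 runs 2, rem=0, completes. Q0=[] Q1=[] Q2=[]

Answer: P1(0-2) P2(2-4) P3(4-6) P4(6-8) P2(8-10) P2(10-12) P2(12-14) P2(14-16) P2(16-18) P2(18-19) P1(19-22) P1(22-24) P3(24-28) P4(28-31) P1(31-34) P1(34-36) P1(36-38)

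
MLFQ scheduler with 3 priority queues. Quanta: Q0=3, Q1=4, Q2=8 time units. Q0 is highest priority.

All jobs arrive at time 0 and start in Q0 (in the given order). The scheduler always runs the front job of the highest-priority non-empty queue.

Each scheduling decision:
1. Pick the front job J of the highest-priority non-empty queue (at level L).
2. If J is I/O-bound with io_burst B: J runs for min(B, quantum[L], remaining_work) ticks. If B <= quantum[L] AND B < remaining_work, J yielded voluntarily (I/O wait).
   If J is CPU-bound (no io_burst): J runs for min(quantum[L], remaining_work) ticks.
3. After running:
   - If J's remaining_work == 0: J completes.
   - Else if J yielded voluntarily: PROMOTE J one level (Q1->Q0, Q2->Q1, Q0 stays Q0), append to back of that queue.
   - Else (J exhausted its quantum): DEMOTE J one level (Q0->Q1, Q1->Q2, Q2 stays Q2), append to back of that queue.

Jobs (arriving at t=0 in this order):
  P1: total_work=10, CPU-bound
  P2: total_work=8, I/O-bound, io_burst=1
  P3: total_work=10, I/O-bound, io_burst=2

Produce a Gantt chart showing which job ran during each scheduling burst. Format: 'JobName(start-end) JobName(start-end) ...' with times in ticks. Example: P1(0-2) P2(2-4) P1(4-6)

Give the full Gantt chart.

Answer: P1(0-3) P2(3-4) P3(4-6) P2(6-7) P3(7-9) P2(9-10) P3(10-12) P2(12-13) P3(13-15) P2(15-16) P3(16-18) P2(18-19) P2(19-20) P2(20-21) P1(21-25) P1(25-28)

Derivation:
t=0-3: P1@Q0 runs 3, rem=7, quantum used, demote→Q1. Q0=[P2,P3] Q1=[P1] Q2=[]
t=3-4: P2@Q0 runs 1, rem=7, I/O yield, promote→Q0. Q0=[P3,P2] Q1=[P1] Q2=[]
t=4-6: P3@Q0 runs 2, rem=8, I/O yield, promote→Q0. Q0=[P2,P3] Q1=[P1] Q2=[]
t=6-7: P2@Q0 runs 1, rem=6, I/O yield, promote→Q0. Q0=[P3,P2] Q1=[P1] Q2=[]
t=7-9: P3@Q0 runs 2, rem=6, I/O yield, promote→Q0. Q0=[P2,P3] Q1=[P1] Q2=[]
t=9-10: P2@Q0 runs 1, rem=5, I/O yield, promote→Q0. Q0=[P3,P2] Q1=[P1] Q2=[]
t=10-12: P3@Q0 runs 2, rem=4, I/O yield, promote→Q0. Q0=[P2,P3] Q1=[P1] Q2=[]
t=12-13: P2@Q0 runs 1, rem=4, I/O yield, promote→Q0. Q0=[P3,P2] Q1=[P1] Q2=[]
t=13-15: P3@Q0 runs 2, rem=2, I/O yield, promote→Q0. Q0=[P2,P3] Q1=[P1] Q2=[]
t=15-16: P2@Q0 runs 1, rem=3, I/O yield, promote→Q0. Q0=[P3,P2] Q1=[P1] Q2=[]
t=16-18: P3@Q0 runs 2, rem=0, completes. Q0=[P2] Q1=[P1] Q2=[]
t=18-19: P2@Q0 runs 1, rem=2, I/O yield, promote→Q0. Q0=[P2] Q1=[P1] Q2=[]
t=19-20: P2@Q0 runs 1, rem=1, I/O yield, promote→Q0. Q0=[P2] Q1=[P1] Q2=[]
t=20-21: P2@Q0 runs 1, rem=0, completes. Q0=[] Q1=[P1] Q2=[]
t=21-25: P1@Q1 runs 4, rem=3, quantum used, demote→Q2. Q0=[] Q1=[] Q2=[P1]
t=25-28: P1@Q2 runs 3, rem=0, completes. Q0=[] Q1=[] Q2=[]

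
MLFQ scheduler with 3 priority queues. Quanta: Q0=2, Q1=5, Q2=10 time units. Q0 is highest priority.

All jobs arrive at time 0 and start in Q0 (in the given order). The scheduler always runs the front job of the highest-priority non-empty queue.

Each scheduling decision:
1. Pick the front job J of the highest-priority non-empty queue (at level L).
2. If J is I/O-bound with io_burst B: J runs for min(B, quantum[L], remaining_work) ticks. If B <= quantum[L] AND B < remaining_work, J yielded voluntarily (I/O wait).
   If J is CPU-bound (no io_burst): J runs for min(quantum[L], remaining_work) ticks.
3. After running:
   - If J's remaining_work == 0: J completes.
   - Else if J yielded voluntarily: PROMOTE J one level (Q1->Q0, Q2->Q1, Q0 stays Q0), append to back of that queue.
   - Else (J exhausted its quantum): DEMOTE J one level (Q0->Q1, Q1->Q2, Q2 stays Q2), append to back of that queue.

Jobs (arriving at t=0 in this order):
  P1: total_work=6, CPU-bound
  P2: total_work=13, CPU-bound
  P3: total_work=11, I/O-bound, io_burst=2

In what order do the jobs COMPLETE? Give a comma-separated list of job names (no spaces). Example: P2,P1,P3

Answer: P3,P1,P2

Derivation:
t=0-2: P1@Q0 runs 2, rem=4, quantum used, demote→Q1. Q0=[P2,P3] Q1=[P1] Q2=[]
t=2-4: P2@Q0 runs 2, rem=11, quantum used, demote→Q1. Q0=[P3] Q1=[P1,P2] Q2=[]
t=4-6: P3@Q0 runs 2, rem=9, I/O yield, promote→Q0. Q0=[P3] Q1=[P1,P2] Q2=[]
t=6-8: P3@Q0 runs 2, rem=7, I/O yield, promote→Q0. Q0=[P3] Q1=[P1,P2] Q2=[]
t=8-10: P3@Q0 runs 2, rem=5, I/O yield, promote→Q0. Q0=[P3] Q1=[P1,P2] Q2=[]
t=10-12: P3@Q0 runs 2, rem=3, I/O yield, promote→Q0. Q0=[P3] Q1=[P1,P2] Q2=[]
t=12-14: P3@Q0 runs 2, rem=1, I/O yield, promote→Q0. Q0=[P3] Q1=[P1,P2] Q2=[]
t=14-15: P3@Q0 runs 1, rem=0, completes. Q0=[] Q1=[P1,P2] Q2=[]
t=15-19: P1@Q1 runs 4, rem=0, completes. Q0=[] Q1=[P2] Q2=[]
t=19-24: P2@Q1 runs 5, rem=6, quantum used, demote→Q2. Q0=[] Q1=[] Q2=[P2]
t=24-30: P2@Q2 runs 6, rem=0, completes. Q0=[] Q1=[] Q2=[]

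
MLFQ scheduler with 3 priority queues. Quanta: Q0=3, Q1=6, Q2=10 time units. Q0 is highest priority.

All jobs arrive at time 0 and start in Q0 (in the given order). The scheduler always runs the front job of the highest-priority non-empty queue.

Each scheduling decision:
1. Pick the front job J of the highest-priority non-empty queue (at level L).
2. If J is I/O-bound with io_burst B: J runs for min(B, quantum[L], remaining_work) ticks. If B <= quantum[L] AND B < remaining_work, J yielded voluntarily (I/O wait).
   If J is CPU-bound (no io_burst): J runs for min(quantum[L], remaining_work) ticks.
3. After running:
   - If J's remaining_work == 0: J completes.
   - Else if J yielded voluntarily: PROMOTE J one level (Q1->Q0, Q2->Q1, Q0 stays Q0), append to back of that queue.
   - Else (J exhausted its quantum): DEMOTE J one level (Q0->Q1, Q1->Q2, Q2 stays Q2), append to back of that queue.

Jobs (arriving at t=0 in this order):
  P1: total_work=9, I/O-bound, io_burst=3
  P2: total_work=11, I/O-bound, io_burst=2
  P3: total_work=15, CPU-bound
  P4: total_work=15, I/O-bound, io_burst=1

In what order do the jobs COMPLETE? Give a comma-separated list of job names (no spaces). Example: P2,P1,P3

t=0-3: P1@Q0 runs 3, rem=6, I/O yield, promote→Q0. Q0=[P2,P3,P4,P1] Q1=[] Q2=[]
t=3-5: P2@Q0 runs 2, rem=9, I/O yield, promote→Q0. Q0=[P3,P4,P1,P2] Q1=[] Q2=[]
t=5-8: P3@Q0 runs 3, rem=12, quantum used, demote→Q1. Q0=[P4,P1,P2] Q1=[P3] Q2=[]
t=8-9: P4@Q0 runs 1, rem=14, I/O yield, promote→Q0. Q0=[P1,P2,P4] Q1=[P3] Q2=[]
t=9-12: P1@Q0 runs 3, rem=3, I/O yield, promote→Q0. Q0=[P2,P4,P1] Q1=[P3] Q2=[]
t=12-14: P2@Q0 runs 2, rem=7, I/O yield, promote→Q0. Q0=[P4,P1,P2] Q1=[P3] Q2=[]
t=14-15: P4@Q0 runs 1, rem=13, I/O yield, promote→Q0. Q0=[P1,P2,P4] Q1=[P3] Q2=[]
t=15-18: P1@Q0 runs 3, rem=0, completes. Q0=[P2,P4] Q1=[P3] Q2=[]
t=18-20: P2@Q0 runs 2, rem=5, I/O yield, promote→Q0. Q0=[P4,P2] Q1=[P3] Q2=[]
t=20-21: P4@Q0 runs 1, rem=12, I/O yield, promote→Q0. Q0=[P2,P4] Q1=[P3] Q2=[]
t=21-23: P2@Q0 runs 2, rem=3, I/O yield, promote→Q0. Q0=[P4,P2] Q1=[P3] Q2=[]
t=23-24: P4@Q0 runs 1, rem=11, I/O yield, promote→Q0. Q0=[P2,P4] Q1=[P3] Q2=[]
t=24-26: P2@Q0 runs 2, rem=1, I/O yield, promote→Q0. Q0=[P4,P2] Q1=[P3] Q2=[]
t=26-27: P4@Q0 runs 1, rem=10, I/O yield, promote→Q0. Q0=[P2,P4] Q1=[P3] Q2=[]
t=27-28: P2@Q0 runs 1, rem=0, completes. Q0=[P4] Q1=[P3] Q2=[]
t=28-29: P4@Q0 runs 1, rem=9, I/O yield, promote→Q0. Q0=[P4] Q1=[P3] Q2=[]
t=29-30: P4@Q0 runs 1, rem=8, I/O yield, promote→Q0. Q0=[P4] Q1=[P3] Q2=[]
t=30-31: P4@Q0 runs 1, rem=7, I/O yield, promote→Q0. Q0=[P4] Q1=[P3] Q2=[]
t=31-32: P4@Q0 runs 1, rem=6, I/O yield, promote→Q0. Q0=[P4] Q1=[P3] Q2=[]
t=32-33: P4@Q0 runs 1, rem=5, I/O yield, promote→Q0. Q0=[P4] Q1=[P3] Q2=[]
t=33-34: P4@Q0 runs 1, rem=4, I/O yield, promote→Q0. Q0=[P4] Q1=[P3] Q2=[]
t=34-35: P4@Q0 runs 1, rem=3, I/O yield, promote→Q0. Q0=[P4] Q1=[P3] Q2=[]
t=35-36: P4@Q0 runs 1, rem=2, I/O yield, promote→Q0. Q0=[P4] Q1=[P3] Q2=[]
t=36-37: P4@Q0 runs 1, rem=1, I/O yield, promote→Q0. Q0=[P4] Q1=[P3] Q2=[]
t=37-38: P4@Q0 runs 1, rem=0, completes. Q0=[] Q1=[P3] Q2=[]
t=38-44: P3@Q1 runs 6, rem=6, quantum used, demote→Q2. Q0=[] Q1=[] Q2=[P3]
t=44-50: P3@Q2 runs 6, rem=0, completes. Q0=[] Q1=[] Q2=[]

Answer: P1,P2,P4,P3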